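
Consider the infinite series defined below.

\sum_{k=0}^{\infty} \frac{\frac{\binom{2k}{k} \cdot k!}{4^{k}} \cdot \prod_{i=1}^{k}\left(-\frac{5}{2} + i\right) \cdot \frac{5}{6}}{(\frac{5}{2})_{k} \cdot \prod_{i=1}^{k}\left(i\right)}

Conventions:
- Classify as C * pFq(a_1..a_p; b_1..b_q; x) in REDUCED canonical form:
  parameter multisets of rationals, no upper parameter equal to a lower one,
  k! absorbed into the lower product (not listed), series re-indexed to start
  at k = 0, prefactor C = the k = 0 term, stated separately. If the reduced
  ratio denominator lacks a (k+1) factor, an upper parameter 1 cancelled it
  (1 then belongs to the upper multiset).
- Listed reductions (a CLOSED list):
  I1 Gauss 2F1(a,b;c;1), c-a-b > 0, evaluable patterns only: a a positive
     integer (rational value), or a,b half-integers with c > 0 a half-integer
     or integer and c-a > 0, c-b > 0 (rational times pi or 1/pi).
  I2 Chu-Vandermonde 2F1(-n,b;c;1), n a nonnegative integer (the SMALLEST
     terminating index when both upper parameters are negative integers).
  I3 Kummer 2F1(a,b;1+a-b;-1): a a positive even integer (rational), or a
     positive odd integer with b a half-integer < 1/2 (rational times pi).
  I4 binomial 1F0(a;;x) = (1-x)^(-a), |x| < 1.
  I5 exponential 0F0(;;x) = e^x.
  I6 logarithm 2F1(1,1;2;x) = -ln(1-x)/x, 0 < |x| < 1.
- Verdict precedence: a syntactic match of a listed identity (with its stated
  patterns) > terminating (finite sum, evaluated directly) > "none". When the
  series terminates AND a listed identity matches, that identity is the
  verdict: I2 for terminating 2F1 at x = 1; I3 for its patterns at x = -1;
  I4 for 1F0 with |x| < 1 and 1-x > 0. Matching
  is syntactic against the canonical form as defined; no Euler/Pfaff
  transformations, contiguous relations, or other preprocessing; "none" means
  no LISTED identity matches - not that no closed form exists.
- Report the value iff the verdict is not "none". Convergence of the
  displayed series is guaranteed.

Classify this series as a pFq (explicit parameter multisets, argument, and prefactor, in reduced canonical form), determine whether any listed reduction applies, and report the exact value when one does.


Canonical form: C = \frac{5}{6} times 2F1 with upper {-\frac{3}{2}, \frac{1}{2}}, lower {\frac{5}{2}}, x = 1. Verdict at x = 1: Gauss's theorem I1 (half-integer case) matches (x = 1; upper {-\frac{3}{2}, \frac{1}{2}} half-integers, c = \frac{5}{2} in the evaluable pattern). Value: \frac{25}{128} \cdot \pi.

Key observation: x = 1 and the running product (prefactor 5/6) telescopes to a rising factorial.
Ratio: r(k) = 1 * (k-\frac{3}{2}) (k+\frac{1}{2}) / [(k+\frac{5}{2}) (k+1)] ; factor over Q: parameters, x = 1, and C = \frac{5}{6}.


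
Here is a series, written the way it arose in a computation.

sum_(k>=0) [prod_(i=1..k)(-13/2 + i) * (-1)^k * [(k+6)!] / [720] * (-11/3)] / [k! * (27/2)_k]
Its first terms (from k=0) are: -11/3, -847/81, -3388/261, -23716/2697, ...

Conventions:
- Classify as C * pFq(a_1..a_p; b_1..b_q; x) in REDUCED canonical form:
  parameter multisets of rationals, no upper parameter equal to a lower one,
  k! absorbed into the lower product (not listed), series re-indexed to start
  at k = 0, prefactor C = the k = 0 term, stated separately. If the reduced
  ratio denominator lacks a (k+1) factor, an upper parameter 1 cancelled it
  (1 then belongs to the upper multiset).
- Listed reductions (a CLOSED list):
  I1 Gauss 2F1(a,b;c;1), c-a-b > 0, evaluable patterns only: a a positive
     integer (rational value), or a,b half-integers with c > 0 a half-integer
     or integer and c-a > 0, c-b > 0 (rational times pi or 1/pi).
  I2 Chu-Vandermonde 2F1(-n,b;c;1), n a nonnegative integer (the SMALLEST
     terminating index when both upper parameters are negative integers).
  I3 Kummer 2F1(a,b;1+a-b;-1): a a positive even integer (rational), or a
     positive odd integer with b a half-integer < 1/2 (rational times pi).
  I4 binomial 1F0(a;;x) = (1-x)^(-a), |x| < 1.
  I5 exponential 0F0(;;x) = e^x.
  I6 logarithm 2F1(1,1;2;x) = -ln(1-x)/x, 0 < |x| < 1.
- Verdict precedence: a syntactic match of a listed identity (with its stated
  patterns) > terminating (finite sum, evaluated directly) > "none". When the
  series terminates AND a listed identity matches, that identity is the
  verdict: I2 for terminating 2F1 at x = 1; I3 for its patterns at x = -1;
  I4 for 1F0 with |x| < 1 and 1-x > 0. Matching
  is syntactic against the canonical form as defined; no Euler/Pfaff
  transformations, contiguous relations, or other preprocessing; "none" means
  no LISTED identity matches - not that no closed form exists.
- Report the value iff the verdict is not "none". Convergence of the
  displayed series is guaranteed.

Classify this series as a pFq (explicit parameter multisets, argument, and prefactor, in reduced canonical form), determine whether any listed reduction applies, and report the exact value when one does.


Reduced: x = -1, 2F1, upper = {-11/2, 7}, lower = {27/2}, C = -11/3. Verdict: this is Kummer's theorem (I3) (x = -1; c = 27/2 equals 1+a-b for upper {-11/2, 7}: listed pattern). Sum: (-10225089875/805306368) * pi.

The tell: with t_0 = -11/3, the running product (C = -11/3) telescopes to a rising factorial.
Step ratio: r(k) = (-1) * (k-11/2) (k+7) / [(k+27/2) (k+1)] - rational in k, leading ratio (-1); with t_0 = -11/3, classification follows.


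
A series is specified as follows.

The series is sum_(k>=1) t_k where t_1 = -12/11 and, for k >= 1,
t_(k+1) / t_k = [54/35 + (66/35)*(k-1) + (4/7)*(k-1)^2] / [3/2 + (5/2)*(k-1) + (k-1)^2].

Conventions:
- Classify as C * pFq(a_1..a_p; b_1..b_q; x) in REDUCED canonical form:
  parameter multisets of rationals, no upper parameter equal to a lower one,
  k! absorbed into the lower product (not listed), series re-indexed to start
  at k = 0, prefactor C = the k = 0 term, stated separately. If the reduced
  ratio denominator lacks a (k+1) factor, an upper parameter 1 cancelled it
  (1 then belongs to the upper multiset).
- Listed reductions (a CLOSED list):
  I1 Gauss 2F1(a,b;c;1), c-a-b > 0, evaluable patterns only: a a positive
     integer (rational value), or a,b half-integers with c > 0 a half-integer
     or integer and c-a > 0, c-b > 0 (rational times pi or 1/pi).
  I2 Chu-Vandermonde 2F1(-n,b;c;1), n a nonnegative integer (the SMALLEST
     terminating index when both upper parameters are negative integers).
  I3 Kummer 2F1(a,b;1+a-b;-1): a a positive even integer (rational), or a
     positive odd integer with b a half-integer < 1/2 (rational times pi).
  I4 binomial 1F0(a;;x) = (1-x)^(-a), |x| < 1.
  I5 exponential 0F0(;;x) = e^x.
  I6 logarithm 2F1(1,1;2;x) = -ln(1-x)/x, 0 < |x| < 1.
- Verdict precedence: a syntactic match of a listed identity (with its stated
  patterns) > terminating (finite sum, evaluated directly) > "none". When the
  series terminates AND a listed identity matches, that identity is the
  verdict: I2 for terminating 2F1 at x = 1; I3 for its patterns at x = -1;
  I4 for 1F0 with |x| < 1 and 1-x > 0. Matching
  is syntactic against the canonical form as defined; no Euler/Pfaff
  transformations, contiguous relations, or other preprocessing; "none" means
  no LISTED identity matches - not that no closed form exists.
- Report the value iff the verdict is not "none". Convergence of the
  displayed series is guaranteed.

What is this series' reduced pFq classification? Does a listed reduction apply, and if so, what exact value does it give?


Key observation: x = (4/7) and the expanded ratio factors over Q; C = -12/11, roots give parameters.
Step ratio: r(k) = (4/7) * (k+9/5) / [(k+1)] - rational in k, leading ratio (4/7); with t_0 = -12/11, classification follows.

At argument 4/7: a 1F0 with upper {9/5}, lower {-}, scaled by C = -12/11. Verdict: the binomial series (I4) fires (the 1F0 binomial series: exponent -9/5, x = 4/7). Sum: (-12/11) * (3/7)^(-9/5).


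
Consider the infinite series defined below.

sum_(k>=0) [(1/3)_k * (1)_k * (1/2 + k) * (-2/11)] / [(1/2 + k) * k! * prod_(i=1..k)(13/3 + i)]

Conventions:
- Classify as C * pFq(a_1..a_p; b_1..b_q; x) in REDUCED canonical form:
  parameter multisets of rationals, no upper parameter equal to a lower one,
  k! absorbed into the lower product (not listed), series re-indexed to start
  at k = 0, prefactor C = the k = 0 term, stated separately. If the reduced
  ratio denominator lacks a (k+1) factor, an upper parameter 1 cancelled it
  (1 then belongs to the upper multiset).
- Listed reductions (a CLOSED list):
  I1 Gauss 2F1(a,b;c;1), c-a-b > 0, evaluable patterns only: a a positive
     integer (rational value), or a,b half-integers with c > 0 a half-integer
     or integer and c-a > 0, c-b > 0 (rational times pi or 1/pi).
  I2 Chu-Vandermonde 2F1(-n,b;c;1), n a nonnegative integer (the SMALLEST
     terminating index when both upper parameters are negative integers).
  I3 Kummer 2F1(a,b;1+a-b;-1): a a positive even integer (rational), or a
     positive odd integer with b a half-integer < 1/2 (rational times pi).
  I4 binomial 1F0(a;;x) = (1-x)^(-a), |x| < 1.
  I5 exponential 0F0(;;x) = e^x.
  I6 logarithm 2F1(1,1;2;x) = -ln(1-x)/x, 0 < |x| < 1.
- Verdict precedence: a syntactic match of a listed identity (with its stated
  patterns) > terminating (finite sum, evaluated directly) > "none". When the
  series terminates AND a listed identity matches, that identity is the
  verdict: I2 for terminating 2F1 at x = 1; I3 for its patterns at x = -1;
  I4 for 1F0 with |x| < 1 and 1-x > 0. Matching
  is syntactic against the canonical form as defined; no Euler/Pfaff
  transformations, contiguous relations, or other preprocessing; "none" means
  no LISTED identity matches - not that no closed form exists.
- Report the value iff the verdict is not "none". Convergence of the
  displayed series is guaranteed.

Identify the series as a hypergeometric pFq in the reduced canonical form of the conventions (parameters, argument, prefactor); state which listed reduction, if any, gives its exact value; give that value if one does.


At argument 1: a 2F1 with upper {1/3, 1}, lower {16/3}, scaled by C = -2/11. Verdict: this is Gauss's theorem (I1) (x = 1: the Gamma ratio telescopes since c-a-b = 4 > 0 and a = 1 in Z>0). Sum: -13/66.

Key observation: with t_0 = -2/11, k + 1/2 divides numerator and denominator alike; C = -2/11, x = 1 after cancelling.
Adjacent-term ratio: r(k) = 1 * (k+1/3) (k+1) / [(k+16/3) (k+1)] ; factor over Q: parameters, x = 1, and C = -2/11.


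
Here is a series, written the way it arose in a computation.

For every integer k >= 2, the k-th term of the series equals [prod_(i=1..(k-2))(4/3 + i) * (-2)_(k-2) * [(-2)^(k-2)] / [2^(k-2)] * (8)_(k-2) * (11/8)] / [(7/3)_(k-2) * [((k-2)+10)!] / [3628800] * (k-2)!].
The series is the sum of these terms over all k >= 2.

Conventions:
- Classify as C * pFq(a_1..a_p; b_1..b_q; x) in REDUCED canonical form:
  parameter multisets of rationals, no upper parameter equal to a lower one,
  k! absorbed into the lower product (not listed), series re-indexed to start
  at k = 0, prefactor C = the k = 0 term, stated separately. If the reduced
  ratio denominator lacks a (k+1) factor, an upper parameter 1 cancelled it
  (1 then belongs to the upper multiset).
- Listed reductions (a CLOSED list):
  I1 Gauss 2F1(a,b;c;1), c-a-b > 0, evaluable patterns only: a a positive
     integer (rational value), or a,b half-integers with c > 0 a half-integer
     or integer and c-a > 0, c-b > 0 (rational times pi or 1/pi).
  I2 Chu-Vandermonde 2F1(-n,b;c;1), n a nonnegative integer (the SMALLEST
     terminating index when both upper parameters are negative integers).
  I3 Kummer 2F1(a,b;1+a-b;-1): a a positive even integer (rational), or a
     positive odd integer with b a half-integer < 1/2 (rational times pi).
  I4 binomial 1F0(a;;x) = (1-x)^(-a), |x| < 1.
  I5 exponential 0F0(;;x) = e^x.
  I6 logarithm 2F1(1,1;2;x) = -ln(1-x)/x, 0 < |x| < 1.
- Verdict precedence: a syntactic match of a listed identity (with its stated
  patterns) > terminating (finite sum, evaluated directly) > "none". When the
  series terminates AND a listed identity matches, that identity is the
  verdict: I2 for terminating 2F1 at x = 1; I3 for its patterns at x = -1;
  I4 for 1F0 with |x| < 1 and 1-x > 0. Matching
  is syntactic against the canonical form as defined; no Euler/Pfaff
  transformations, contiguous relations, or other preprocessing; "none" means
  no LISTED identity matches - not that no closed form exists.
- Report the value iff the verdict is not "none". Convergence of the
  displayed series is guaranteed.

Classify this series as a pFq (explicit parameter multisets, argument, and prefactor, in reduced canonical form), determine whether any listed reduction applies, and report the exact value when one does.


Canonical form: C = 11/8 times 2F1 with upper {-2, 8}, lower {11}, x = -1. Verdict: this is Kummer's theorem (I3) (x = -1; c = 11 equals 1+a-b for upper {-2, 8}: listed pattern). Exact value: 33/8.

The tell: x = (-1) and the denominator's factorial ratio (C = 11/8) is a lower Pochhammer.
Consecutive-term ratio: r(k) = (-1) * (k-2) (k+8) / [(k+11) (k+1)] - poly over poly, x = (-1) from leading terms; C = 11/8 at k = 0.


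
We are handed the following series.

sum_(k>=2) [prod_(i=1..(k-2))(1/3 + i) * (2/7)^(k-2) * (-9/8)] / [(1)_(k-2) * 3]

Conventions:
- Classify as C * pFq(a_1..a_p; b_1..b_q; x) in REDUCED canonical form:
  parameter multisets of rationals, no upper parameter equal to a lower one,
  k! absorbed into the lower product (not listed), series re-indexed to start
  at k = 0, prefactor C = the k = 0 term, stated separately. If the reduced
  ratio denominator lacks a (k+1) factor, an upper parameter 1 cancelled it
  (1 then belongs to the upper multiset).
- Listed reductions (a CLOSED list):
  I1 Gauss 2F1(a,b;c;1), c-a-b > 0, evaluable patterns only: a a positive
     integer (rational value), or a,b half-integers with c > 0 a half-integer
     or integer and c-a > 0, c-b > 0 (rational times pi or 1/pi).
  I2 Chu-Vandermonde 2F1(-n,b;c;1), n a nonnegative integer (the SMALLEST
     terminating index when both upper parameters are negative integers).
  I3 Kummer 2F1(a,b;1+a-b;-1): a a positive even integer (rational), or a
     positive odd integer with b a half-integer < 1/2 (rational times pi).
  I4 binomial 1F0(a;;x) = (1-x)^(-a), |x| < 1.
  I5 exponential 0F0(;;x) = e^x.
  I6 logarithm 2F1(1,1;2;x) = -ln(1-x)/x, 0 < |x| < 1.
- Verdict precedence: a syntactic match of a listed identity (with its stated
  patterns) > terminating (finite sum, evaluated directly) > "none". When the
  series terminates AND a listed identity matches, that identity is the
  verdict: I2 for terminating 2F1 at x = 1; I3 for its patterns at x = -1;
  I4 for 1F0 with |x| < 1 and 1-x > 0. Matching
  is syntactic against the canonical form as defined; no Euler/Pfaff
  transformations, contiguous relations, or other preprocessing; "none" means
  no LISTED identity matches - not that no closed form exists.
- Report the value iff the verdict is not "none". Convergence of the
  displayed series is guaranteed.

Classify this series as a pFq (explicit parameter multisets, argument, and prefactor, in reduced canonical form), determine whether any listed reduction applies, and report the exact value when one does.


At argument 2/7: a 1F0 with upper {4/3}, lower {-}, scaled by C = -3/8. Verdict at x = 2/7: the I4 binomial reduction matches (the 1F0 binomial series: exponent -4/3, x = 2/7). Its exact value is (-3/8) * (5/7)^(-4/3).

First insight: from the first term -3/8: (1)_k (prefactor -3/8) is k! itself.
Term ratio: r(k) = (2/7) * (k+4/3) / [(k+1)] - rational in k, leading ratio (2/7); with t_0 = -3/8, classification follows.


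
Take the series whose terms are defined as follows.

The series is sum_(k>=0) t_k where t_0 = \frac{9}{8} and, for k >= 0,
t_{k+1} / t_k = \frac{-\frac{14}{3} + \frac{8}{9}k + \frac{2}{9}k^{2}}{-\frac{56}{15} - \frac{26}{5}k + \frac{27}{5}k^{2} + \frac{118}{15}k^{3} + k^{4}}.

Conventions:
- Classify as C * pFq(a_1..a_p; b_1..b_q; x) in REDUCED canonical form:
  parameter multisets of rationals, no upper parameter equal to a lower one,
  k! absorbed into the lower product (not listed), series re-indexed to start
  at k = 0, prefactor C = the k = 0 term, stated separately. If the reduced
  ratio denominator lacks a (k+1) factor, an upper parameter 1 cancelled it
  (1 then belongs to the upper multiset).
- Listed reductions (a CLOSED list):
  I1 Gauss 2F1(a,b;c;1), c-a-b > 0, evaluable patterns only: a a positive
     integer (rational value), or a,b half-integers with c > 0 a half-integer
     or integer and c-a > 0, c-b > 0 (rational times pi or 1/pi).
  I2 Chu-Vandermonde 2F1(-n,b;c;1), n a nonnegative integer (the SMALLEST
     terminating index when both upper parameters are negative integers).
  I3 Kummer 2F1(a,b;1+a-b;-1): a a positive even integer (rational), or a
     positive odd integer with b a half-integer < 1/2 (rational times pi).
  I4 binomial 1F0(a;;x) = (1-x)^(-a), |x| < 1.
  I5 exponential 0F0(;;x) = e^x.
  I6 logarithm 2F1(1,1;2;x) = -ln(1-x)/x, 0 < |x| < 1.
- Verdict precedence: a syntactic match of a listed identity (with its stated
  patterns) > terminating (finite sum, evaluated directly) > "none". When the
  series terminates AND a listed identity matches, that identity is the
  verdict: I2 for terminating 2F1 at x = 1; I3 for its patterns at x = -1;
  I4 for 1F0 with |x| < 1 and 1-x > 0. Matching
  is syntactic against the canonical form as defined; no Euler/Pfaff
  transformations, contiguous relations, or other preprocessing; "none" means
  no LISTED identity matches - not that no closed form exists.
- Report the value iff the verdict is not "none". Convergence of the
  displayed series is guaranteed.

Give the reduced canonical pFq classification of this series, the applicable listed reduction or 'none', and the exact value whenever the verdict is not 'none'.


First insight: x = \frac{2}{9} and the parameter 7 appears in both the upper and lower lists and cancels.
Adjacent-term ratio: r(k) = \frac{2}{9} * (k-3) / [(k-\frac{4}{5}) (k+\frac{2}{3}) (k+1)] - poly over poly, x = \frac{2}{9} from leading terms; C = \frac{9}{8} at k = 0.

x = \frac{2}{9} here; the reduced form reads 1F2, upper {-3}, lower {-\frac{4}{5}, \frac{2}{3}}, C = \frac{9}{8}. Verdict: terminating - upper -3 stops the sum at k = 3; the 4 terms are added exactly. Its exact value is \frac{1861}{1152}.


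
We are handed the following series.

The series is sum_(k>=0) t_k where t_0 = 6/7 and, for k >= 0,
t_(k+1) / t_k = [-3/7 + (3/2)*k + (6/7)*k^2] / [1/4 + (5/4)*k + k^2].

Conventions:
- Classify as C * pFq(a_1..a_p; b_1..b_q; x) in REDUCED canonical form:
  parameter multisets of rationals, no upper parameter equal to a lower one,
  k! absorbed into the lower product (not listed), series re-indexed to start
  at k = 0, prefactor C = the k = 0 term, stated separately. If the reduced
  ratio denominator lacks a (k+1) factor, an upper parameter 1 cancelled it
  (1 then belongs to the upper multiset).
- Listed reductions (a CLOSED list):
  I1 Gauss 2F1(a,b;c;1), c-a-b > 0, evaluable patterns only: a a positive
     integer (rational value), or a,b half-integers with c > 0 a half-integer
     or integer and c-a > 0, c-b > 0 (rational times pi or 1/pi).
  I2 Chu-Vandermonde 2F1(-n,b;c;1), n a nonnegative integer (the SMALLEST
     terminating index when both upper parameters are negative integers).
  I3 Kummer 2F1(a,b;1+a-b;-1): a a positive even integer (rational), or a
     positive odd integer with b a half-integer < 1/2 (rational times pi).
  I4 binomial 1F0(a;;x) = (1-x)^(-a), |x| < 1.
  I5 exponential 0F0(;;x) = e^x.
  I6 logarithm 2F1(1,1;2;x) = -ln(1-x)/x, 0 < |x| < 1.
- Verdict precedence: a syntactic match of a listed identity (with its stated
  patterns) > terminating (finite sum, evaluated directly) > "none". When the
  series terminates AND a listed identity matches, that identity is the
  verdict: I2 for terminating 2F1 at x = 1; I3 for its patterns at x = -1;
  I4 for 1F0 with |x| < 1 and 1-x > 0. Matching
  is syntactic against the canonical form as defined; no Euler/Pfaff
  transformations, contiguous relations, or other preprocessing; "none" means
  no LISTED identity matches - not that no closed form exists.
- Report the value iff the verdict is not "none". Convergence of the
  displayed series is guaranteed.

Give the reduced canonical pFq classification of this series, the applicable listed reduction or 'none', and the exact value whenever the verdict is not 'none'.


With C = 6/7: the canonical form is 2F1(-1/4, 2; 1/4; 6/7). Verdict: none. A 2F1 with upper {-1/4, 2} fits none of I1-I6 at x = 6/7; the sum runs forever.

Structural cue: with t_0 = 6/7, factor the ratio over Q (C = 6/7, x = 6/7): negated roots = parameters.
Step ratio: r(k) = (6/7) * (k-1/4) (k+2) / [(k+1/4) (k+1)] - poly over poly, x = (6/7) from leading terms; C = 6/7 at k = 0.


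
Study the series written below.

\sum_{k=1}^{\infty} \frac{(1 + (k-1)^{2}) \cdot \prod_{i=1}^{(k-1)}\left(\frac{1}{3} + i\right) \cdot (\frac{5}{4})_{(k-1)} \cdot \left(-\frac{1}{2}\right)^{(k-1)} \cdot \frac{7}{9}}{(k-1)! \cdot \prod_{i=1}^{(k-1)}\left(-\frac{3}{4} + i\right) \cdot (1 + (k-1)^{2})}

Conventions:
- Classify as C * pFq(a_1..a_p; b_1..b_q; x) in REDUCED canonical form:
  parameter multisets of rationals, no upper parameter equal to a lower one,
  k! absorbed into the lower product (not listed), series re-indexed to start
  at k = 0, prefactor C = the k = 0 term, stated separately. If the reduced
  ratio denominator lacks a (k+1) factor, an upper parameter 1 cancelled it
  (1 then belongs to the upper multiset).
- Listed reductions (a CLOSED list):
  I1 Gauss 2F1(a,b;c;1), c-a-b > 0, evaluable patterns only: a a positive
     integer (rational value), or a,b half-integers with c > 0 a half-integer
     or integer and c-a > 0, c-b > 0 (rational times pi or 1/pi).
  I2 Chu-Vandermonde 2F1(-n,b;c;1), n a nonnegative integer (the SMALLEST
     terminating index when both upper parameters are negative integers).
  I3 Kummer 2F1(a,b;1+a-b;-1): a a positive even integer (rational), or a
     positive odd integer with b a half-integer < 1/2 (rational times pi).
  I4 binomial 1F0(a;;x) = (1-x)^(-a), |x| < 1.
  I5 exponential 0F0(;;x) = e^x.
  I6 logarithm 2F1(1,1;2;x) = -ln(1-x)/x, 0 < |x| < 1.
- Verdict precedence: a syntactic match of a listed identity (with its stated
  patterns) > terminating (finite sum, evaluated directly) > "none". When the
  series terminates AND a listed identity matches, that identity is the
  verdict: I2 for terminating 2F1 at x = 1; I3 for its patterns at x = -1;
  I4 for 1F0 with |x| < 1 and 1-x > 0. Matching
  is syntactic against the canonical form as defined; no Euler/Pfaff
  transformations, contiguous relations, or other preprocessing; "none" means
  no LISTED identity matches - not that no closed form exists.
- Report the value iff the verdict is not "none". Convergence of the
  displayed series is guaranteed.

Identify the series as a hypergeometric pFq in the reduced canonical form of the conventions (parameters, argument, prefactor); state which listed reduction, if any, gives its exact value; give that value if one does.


x = -\frac{1}{2} here; the reduced form reads 2F1, upper {\frac{5}{4}, \frac{4}{3}}, lower {\frac{1}{4}}, C = \frac{7}{9}. Verdict: none (x = -\frac{1}{2}): each listed identity misses the multisets {\frac{5}{4}, \frac{4}{3}} ; {\frac{1}{4}}.

First insight: x = -\frac{1}{2} and the lower running product (C = 7/9) is a rising factorial.
Ratio: r(k) = -\frac{1}{2} * (k+\frac{5}{4}) (k+\frac{4}{3}) / [(k+\frac{1}{4}) (k+1)] ; factor over Q: parameters, x = -\frac{1}{2}, and C = \frac{7}{9}.


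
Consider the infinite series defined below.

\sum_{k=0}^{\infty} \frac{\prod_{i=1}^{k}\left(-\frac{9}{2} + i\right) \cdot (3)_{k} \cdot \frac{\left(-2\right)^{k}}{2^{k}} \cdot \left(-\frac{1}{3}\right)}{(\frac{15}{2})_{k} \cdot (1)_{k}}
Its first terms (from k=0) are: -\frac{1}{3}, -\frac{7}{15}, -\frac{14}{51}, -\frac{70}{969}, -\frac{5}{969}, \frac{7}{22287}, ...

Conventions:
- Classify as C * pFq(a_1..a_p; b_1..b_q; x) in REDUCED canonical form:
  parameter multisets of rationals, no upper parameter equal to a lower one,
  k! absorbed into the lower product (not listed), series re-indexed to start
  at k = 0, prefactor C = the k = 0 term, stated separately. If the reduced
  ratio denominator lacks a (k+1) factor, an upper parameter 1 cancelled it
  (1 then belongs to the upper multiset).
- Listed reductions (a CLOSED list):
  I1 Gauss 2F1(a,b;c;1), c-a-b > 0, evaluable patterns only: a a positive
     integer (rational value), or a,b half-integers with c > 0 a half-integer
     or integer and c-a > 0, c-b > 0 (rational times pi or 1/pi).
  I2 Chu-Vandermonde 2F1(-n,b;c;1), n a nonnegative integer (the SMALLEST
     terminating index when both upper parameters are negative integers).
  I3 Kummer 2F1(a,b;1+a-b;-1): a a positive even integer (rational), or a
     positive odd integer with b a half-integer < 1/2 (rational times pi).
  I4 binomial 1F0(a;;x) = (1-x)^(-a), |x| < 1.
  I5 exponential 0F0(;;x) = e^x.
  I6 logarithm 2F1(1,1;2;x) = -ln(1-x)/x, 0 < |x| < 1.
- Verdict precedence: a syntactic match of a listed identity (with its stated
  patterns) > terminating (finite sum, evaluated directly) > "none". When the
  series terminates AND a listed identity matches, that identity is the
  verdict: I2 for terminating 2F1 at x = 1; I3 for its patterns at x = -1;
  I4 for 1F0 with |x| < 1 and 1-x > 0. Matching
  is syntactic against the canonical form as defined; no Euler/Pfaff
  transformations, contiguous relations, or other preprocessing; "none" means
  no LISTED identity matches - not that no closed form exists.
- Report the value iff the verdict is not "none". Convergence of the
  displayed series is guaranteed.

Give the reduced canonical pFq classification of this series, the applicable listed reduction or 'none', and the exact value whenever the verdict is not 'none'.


At argument -1: a 2F1 with upper {-\frac{7}{2}, 3}, lower {\frac{15}{2}}, scaled by C = -\frac{1}{3}. Verdict: the Kummer evaluation I3 fires (x = -1; c = \frac{15}{2} equals 1+a-b for upper {-\frac{7}{2}, 3}: listed pattern). Exact value: \left(-\frac{3003}{8192}\right) \cdot \pi.

Key step: with t_0 = -\frac{1}{3}, the running product (C = -1/3, x = -1) telescopes to a rising factorial.
Ratio: r(k) = -1 * (k-\frac{7}{2}) (k+3) / [(k+\frac{15}{2}) (k+1)] - rational in k. x = -1; t_0 = -\frac{1}{3}; negate the roots.


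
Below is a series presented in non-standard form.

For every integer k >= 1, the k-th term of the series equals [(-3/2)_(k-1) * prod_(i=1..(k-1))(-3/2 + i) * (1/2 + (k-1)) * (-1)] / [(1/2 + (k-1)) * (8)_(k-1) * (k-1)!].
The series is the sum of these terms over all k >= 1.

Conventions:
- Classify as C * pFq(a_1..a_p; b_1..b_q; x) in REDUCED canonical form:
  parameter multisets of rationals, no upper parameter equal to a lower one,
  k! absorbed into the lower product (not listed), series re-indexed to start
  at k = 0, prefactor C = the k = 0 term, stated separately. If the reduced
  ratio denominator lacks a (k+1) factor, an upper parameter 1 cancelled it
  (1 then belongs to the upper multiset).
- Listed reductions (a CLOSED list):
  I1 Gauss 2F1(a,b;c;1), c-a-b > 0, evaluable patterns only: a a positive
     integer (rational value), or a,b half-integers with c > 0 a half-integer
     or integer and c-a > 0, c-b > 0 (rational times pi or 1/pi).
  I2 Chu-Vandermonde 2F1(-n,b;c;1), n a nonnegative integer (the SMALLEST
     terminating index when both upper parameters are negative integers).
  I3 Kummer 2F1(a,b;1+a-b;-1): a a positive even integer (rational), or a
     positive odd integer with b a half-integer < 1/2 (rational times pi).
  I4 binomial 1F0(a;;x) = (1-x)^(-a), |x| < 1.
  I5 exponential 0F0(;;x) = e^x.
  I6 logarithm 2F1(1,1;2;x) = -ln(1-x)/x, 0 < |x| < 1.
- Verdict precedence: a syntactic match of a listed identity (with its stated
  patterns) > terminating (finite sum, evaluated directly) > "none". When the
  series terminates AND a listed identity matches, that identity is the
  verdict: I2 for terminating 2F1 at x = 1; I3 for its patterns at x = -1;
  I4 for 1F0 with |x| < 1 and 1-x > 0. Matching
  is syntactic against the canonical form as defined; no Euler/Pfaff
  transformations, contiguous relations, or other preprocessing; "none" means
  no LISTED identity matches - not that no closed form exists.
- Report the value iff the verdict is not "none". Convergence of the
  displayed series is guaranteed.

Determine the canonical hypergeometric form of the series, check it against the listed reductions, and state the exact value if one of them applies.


Key step: t_0 being -1, striking the common factor k + 1/2 reduces the term (prefactor -1).
Ratio: r(k) = 1 * (k-3/2) (k-1/2) / [(k+8) (k+1)] - poly over poly, x = 1 from leading terms; C = -1 at k = 0.

The series (x = 1) is 2F1: upper {-3/2, -1/2}, lower {8}, prefactor -1. Verdict: this is the half-integer Gauss pattern (I1) (x = 1; upper {-3/2, -1/2} half-integers, c = 8 in the evaluable pattern). Value: (-268435456/78217425) / pi.


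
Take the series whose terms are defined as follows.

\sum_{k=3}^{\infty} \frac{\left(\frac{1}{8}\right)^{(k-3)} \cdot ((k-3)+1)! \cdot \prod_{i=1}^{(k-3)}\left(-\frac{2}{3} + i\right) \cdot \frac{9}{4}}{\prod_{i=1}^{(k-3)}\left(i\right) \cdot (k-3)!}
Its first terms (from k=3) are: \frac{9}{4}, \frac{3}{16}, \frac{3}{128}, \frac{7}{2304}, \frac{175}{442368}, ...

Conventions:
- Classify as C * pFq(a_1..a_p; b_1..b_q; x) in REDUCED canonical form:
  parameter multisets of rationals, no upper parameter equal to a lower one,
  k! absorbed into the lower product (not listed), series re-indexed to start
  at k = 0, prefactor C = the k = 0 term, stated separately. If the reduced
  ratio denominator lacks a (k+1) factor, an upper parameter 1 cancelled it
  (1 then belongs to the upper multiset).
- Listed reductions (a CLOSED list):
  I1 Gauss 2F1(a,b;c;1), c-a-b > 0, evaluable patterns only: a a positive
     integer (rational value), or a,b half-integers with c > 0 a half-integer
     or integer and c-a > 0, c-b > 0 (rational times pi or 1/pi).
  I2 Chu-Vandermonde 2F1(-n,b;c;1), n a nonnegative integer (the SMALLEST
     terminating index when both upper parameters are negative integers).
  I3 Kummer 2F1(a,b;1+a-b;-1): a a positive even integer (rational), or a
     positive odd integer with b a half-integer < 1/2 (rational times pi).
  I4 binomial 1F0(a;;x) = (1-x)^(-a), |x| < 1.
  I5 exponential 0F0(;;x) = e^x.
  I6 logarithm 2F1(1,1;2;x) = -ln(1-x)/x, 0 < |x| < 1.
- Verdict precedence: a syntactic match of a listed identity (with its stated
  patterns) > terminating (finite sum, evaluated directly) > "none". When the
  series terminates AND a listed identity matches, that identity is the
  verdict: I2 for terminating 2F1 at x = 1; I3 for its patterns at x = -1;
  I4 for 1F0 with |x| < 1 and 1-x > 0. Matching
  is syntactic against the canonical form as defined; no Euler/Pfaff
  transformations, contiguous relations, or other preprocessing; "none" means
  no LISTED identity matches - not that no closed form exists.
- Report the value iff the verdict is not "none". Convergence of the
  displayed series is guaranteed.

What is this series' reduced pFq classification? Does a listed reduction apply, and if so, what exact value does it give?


The series (x = \frac{1}{8}) is 2F1: upper {\frac{1}{3}, 2}, lower {1}, prefactor \frac{9}{4}. Verdict: none - at argument \frac{1}{8} the multisets {\frac{1}{3}, 2} ; {1} match no listed identity.

Structural cue: t_0 being \frac{9}{4}, the running product (C = 9/4, x = 1/8) telescopes to a rising factorial.
Adjacent-term ratio: r(k) = \frac{1}{8} * (k+\frac{1}{3}) (k+2) / [(k+1) (k+1)] - rational in k. x = \frac{1}{8}; t_0 = \frac{9}{4}; negate the roots.


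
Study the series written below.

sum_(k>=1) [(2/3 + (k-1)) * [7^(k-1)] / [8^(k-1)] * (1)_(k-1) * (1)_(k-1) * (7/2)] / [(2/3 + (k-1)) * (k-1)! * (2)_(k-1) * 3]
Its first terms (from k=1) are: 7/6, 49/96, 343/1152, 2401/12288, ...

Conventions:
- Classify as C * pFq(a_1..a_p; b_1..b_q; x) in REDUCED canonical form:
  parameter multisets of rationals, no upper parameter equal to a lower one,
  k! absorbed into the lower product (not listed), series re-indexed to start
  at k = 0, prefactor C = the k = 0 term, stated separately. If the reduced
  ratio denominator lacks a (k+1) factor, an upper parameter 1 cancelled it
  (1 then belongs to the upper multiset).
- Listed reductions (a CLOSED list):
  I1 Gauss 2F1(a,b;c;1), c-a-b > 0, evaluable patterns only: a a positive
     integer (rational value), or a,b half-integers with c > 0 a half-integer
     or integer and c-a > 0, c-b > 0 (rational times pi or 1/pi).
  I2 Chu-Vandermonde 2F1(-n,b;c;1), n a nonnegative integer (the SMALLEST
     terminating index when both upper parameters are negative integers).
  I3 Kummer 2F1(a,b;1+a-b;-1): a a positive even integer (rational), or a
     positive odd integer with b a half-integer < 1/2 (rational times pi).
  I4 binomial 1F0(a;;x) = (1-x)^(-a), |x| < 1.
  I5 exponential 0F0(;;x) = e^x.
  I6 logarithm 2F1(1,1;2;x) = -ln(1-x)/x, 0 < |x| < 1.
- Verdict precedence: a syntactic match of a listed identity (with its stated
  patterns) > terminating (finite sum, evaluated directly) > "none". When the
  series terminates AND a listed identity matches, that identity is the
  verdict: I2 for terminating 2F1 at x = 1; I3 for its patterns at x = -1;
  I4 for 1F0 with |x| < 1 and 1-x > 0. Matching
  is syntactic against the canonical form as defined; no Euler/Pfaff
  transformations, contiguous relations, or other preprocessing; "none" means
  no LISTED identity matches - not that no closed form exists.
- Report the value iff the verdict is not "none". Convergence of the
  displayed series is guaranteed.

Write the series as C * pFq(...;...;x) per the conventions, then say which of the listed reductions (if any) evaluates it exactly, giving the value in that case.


With C = 7/6: the canonical form is 2F1(1, 1; 2; 7/8). Verdict: the I6 logarithm reduction matches (the logarithm: parameters (1,1;2), x = 7/8). Sum: (-4/3) * ln(1/8).

Structural cue: from the first term 7/6: k + 2/3 divides numerator and denominator alike; prefactor 7/6 after cancelling.
Step ratio: r(k) = (7/8) * (k+1) (k+1) / [(k+2) (k+1)] ; factor over Q: parameters, x = (7/8), and C = 7/6.


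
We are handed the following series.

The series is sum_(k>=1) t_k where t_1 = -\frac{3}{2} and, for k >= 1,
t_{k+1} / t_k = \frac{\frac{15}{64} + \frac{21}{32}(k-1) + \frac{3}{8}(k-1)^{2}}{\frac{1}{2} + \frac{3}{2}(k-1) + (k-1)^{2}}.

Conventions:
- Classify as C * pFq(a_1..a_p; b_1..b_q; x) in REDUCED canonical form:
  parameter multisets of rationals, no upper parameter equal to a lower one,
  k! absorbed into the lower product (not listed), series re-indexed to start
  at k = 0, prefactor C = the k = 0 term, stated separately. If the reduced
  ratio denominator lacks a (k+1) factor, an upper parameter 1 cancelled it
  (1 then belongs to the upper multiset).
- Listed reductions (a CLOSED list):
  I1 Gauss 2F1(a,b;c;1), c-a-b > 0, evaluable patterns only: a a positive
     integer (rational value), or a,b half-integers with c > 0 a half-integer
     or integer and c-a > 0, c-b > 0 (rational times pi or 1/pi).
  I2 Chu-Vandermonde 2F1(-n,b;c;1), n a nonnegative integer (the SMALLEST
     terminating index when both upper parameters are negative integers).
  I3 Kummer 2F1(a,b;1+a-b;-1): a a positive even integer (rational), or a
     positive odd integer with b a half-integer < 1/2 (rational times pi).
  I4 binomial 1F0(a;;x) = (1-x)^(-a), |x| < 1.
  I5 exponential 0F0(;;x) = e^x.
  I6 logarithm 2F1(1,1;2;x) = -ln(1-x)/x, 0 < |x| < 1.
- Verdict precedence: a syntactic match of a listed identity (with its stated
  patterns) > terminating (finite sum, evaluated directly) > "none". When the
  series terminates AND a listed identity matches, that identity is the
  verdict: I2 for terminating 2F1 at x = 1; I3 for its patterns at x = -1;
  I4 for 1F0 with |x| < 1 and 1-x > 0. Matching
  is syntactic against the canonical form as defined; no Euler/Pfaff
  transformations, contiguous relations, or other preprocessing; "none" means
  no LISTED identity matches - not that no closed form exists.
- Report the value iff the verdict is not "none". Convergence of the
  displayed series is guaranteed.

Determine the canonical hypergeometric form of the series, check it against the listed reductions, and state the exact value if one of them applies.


Canonical form: C = -\frac{3}{2} times 1F0 with upper {\frac{5}{4}}, lower {-}, x = \frac{3}{8}. Verdict at x = \frac{3}{8}: the I4 binomial reduction matches (the 1F0 binomial series: exponent -5/4, x = \frac{3}{8}). Sum: \left(-\frac{3}{2}\right) \cdot \left(\frac{5}{8}\right)^{-\frac{5}{4}}.

Structural cue: t_0 being -\frac{3}{2}, the expanded ratio factors over Q; C = -3/2, x = 3/8, roots give parameters.
Ratio: r(k) = \frac{3}{8} * (k+\frac{5}{4}) / [(k+1)] - rational in k. x = \frac{3}{8}; t_0 = -\frac{3}{2}; negate the roots.


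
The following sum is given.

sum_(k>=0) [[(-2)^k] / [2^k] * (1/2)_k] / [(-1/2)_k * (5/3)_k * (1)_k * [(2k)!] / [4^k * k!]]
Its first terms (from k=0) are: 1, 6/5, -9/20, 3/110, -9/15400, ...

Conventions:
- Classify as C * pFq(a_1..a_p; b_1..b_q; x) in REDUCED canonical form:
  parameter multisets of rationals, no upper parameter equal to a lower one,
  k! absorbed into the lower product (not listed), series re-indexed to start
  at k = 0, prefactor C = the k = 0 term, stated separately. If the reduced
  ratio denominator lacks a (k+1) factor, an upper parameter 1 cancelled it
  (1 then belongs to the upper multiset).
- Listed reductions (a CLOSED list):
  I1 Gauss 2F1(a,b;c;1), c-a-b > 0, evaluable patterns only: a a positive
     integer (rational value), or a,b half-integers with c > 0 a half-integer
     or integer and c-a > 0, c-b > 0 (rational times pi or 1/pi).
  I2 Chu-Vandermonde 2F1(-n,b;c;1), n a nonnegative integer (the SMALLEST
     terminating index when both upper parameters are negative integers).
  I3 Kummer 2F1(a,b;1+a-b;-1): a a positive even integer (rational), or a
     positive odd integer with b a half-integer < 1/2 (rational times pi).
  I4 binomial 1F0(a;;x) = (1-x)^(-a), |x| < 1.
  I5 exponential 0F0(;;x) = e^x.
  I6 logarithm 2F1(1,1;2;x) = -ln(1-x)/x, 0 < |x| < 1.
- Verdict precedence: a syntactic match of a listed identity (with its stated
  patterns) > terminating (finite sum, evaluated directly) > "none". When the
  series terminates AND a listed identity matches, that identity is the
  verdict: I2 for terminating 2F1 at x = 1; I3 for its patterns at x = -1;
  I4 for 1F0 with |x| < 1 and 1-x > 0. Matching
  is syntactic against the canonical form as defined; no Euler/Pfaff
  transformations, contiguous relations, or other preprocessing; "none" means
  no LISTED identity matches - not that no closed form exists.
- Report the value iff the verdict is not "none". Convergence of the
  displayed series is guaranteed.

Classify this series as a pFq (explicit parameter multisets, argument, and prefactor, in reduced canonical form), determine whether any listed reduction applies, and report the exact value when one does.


Canonical form: C = 1 times 0F2 with upper {-}, lower {-1/2, 5/3}, x = -1. Verdict: none here - no I1-I6 shape fits x = -1 with lower {-1/2, 5/3}.

First insight: from the first term 1: the two k-th powers (C = 1, x = -1) combine into one argument.
Step ratio: r(k) = (-1) * 1 / [(k-1/2) (k+5/3) (k+1)] - rational in k. x = (-1); t_0 = 1; negate the roots.


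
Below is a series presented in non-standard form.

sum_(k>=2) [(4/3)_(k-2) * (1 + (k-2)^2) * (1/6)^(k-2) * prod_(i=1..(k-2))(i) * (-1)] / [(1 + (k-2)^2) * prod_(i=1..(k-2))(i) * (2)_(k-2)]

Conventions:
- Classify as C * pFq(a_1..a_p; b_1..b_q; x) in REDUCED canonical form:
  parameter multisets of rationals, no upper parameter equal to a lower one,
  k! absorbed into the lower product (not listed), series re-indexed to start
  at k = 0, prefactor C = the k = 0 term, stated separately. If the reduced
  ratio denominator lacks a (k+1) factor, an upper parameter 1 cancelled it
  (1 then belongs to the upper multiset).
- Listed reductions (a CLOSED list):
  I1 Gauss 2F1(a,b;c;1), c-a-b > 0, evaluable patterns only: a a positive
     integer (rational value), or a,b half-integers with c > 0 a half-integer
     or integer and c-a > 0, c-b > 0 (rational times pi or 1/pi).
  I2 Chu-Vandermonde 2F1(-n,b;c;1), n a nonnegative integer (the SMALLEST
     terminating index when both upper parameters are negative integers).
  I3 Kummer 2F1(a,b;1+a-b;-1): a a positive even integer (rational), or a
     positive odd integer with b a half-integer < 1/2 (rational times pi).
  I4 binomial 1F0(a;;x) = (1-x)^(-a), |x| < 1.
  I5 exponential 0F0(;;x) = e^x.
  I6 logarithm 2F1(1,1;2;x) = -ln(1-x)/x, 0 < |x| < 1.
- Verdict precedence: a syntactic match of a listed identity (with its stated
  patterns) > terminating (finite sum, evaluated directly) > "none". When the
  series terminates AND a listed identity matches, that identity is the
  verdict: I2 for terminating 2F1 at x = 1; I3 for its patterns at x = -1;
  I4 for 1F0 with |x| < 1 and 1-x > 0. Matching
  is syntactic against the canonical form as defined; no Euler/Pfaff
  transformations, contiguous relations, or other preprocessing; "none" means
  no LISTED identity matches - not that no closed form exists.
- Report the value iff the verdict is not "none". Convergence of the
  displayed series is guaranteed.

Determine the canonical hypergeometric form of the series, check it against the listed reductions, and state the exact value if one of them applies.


Classification (C = -1): 2F1 with upper {1, 4/3}, lower {2}, argument x = 1/6. Verdict: none here - no I1-I6 shape fits x = 1/6 with lower {2}.

Key step: x = (1/6) and the product of the first k integers (C = -1, x = 1/6) is k!.
Consecutive-term ratio: r(k) = (1/6) * (k+1) (k+4/3) / [(k+2) (k+1)] - rational; roots negated = parameters, x = (1/6), C = -1.
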